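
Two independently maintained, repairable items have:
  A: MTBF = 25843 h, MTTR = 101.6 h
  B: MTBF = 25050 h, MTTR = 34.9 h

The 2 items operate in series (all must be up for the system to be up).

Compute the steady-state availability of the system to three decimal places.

A(A) = MTBF/(MTBF+MTTR) = 25843/(25843+101.6) = 0.996084
A(B) = MTBF/(MTBF+MTTR) = 25050/(25050+34.9) = 0.998609
Series availability: 0.996084 × 0.998609 = 0.995

0.995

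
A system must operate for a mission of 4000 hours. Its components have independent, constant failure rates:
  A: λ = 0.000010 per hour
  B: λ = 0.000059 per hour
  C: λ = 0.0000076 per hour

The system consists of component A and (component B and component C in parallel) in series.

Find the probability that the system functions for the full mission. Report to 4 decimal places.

0.9547

R(A) = exp(−0.000010 × 4000) = 0.960789
R(B) = exp(−0.000059 × 4000) = 0.789781
R(C) = exp(−0.0000076 × 4000) = 0.970057
Parallel (B and C): 1 − (1 − 0.789781)(1 − 0.970057) = 0.993705
Series (A and [0.993705]): 0.960789 × 0.993705 = 0.9547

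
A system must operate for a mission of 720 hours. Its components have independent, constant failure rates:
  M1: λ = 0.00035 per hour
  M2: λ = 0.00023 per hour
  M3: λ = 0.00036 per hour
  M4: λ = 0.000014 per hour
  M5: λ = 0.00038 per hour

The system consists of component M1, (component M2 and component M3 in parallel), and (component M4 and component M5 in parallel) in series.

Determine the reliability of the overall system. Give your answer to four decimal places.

R(M1) = exp(−0.00035 × 720) = 0.777245
R(M2) = exp(−0.00023 × 720) = 0.847385
R(M3) = exp(−0.00036 × 720) = 0.771669
R(M4) = exp(−0.000014 × 720) = 0.989971
R(M5) = exp(−0.00038 × 720) = 0.760636
Parallel (M2 and M3): 1 − (1 − 0.847385)(1 − 0.771669) = 0.965153
Parallel (M4 and M5): 1 − (1 − 0.989971)(1 − 0.760636) = 0.997599
Series (M1, [0.965153], and [0.997599]): 0.777245 × 0.965153 × 0.997599 = 0.7484

0.7484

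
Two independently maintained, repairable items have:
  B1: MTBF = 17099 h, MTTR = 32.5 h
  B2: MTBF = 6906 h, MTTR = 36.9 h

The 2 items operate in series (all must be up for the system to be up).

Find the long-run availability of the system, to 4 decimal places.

0.9928

A(B1) = MTBF/(MTBF+MTTR) = 17099/(17099+32.5) = 0.998103
A(B2) = MTBF/(MTBF+MTTR) = 6906/(6906+36.9) = 0.994685
Series availability: 0.998103 × 0.994685 = 0.9928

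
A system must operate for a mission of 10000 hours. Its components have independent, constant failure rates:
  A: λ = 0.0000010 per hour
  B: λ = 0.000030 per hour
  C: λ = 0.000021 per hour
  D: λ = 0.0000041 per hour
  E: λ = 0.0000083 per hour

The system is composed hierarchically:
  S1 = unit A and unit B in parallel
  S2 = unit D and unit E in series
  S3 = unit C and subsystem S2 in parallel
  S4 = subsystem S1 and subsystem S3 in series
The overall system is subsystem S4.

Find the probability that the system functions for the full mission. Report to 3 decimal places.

R(A) = exp(−0.0000010 × 10000) = 0.99005
R(B) = exp(−0.000030 × 10000) = 0.74082
R(C) = exp(−0.000021 × 10000) = 0.81058
R(D) = exp(−0.0000041 × 10000) = 0.95983
R(E) = exp(−0.0000083 × 10000) = 0.92035
Parallel (A and B): 1 − (1 − 0.99005)(1 − 0.74082) = 0.99742
Series (D and E): 0.95983 × 0.92035 = 0.88338
Parallel (C and [0.88338]): 1 − (1 − 0.81058)(1 − 0.88338) = 0.97791
Series ([0.99742] and [0.97791]): 0.99742 × 0.97791 = 0.975

0.975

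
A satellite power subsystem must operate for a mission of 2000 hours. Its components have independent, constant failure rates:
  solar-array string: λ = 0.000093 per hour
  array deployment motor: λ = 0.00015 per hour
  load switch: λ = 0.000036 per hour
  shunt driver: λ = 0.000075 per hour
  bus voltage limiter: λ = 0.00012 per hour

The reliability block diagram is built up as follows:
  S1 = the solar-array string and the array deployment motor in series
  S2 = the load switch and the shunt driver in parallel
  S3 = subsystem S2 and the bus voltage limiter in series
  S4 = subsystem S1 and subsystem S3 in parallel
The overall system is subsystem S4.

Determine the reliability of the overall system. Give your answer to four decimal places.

R(solar-array string) = exp(−0.000093 × 2000) = 0.830274
R(array deployment motor) = exp(−0.00015 × 2000) = 0.740818
R(load switch) = exp(−0.000036 × 2000) = 0.930531
R(shunt driver) = exp(−0.000075 × 2000) = 0.860708
R(bus voltage limiter) = exp(−0.00012 × 2000) = 0.786628
Series (solar-array string and array deployment motor): 0.830274 × 0.740818 = 0.615082
Parallel (load switch and shunt driver): 1 − (1 − 0.930531)(1 − 0.860708) = 0.990324
Series ([0.990324] and bus voltage limiter): 0.990324 × 0.786628 = 0.779017
Parallel ([0.615082] and [0.779017]): 1 − (1 − 0.615082)(1 − 0.779017) = 0.9149

0.9149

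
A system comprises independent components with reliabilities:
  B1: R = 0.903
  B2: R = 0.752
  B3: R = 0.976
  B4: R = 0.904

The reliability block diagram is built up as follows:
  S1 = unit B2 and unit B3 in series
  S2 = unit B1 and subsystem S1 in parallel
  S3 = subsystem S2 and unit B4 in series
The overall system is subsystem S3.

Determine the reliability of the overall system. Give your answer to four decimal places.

Series (B2 and B3): 0.752000 × 0.976000 = 0.733952
Parallel (B1 and [0.733952]): 1 − (1 − 0.903000)(1 − 0.733952) = 0.974193
Series ([0.974193] and B4): 0.974193 × 0.904000 = 0.8807

0.8807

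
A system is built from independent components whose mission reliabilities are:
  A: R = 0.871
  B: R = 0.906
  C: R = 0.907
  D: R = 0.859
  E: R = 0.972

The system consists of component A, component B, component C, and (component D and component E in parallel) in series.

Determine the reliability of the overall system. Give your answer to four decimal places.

0.7129

Parallel (D and E): 1 − (1 − 0.859000)(1 − 0.972000) = 0.996052
Series (A, B, C, and [0.996052]): 0.871000 × 0.906000 × 0.907000 × 0.996052 = 0.7129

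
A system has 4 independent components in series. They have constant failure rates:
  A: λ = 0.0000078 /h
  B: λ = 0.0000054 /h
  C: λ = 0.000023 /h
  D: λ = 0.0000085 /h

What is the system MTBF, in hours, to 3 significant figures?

22400

Series of exponential components: λ_sys = Σ λ_i
λ_sys = 0.0000078 + 0.0000054 + 0.000023 + 0.0000085 = 4.4700e-05 /h
MTBF = 1 / λ_sys = 22400 h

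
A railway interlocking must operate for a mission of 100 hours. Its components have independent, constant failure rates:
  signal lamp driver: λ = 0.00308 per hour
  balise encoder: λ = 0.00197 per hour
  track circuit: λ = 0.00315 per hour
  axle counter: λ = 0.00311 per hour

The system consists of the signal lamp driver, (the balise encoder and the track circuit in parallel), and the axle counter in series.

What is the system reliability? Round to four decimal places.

0.5125

R(signal lamp driver) = exp(−0.00308 × 100) = 0.734915
R(balise encoder) = exp(−0.00197 × 100) = 0.821191
R(track circuit) = exp(−0.00315 × 100) = 0.729789
R(axle counter) = exp(−0.00311 × 100) = 0.732714
Parallel (balise encoder and track circuit): 1 − (1 − 0.821191)(1 − 0.729789) = 0.951684
Series (signal lamp driver, [0.951684], and axle counter): 0.734915 × 0.951684 × 0.732714 = 0.5125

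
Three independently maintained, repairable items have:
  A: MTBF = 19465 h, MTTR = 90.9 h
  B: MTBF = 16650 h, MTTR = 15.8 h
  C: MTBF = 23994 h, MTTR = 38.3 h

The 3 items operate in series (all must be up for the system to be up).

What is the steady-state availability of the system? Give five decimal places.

0.99282

A(A) = MTBF/(MTBF+MTTR) = 19465/(19465+90.9) = 0.995352
A(B) = MTBF/(MTBF+MTTR) = 16650/(16650+15.8) = 0.999052
A(C) = MTBF/(MTBF+MTTR) = 23994/(23994+38.3) = 0.998406
Series availability: 0.995352 × 0.999052 × 0.998406 = 0.99282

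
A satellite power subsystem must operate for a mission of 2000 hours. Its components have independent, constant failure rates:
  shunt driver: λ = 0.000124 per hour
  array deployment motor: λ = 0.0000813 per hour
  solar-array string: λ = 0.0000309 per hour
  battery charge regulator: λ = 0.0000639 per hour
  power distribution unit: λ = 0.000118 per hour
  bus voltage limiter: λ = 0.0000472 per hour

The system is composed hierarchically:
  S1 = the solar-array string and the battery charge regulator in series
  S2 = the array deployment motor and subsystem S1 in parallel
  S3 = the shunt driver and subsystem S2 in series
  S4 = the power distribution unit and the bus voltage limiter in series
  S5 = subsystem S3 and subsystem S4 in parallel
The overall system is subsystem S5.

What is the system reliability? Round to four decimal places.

0.9325

R(shunt driver) = exp(−0.000124 × 2000) = 0.780360
R(array deployment motor) = exp(−0.0000813 × 2000) = 0.849931
R(solar-array string) = exp(−0.0000309 × 2000) = 0.940071
R(battery charge regulator) = exp(−0.0000639 × 2000) = 0.880029
R(power distribution unit) = exp(−0.000118 × 2000) = 0.789781
R(bus voltage limiter) = exp(−0.0000472 × 2000) = 0.909919
Series (solar-array string and battery charge regulator): 0.940071 × 0.880029 = 0.827290
Parallel (array deployment motor and [0.827290]): 1 − (1 − 0.849931)(1 − 0.827290) = 0.974082
Series (shunt driver and [0.974082]): 0.780360 × 0.974082 = 0.760135
Series (power distribution unit and bus voltage limiter): 0.789781 × 0.909919 = 0.718637
Parallel ([0.760135] and [0.718637]): 1 − (1 − 0.760135)(1 − 0.718637) = 0.9325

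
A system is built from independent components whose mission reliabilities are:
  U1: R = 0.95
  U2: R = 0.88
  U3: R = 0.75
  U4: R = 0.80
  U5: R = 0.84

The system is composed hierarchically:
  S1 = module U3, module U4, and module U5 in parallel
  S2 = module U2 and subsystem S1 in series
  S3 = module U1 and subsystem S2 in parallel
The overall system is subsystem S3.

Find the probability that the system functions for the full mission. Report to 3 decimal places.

Parallel (U3, U4, and U5): 1 − (1 − 0.75000)(1 − 0.80000)(1 − 0.84000) = 0.99200
Series (U2 and [0.99200]): 0.88000 × 0.99200 = 0.87296
Parallel (U1 and [0.87296]): 1 − (1 − 0.95000)(1 − 0.87296) = 0.994

0.994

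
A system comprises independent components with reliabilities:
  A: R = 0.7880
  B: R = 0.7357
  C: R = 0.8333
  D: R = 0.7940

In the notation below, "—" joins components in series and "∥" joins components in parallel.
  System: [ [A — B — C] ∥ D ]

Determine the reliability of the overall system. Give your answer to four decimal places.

0.8935

Series (A, B, and C): 0.788000 × 0.735700 × 0.833300 = 0.483090
Parallel ([0.483090] and D): 1 − (1 − 0.483090)(1 − 0.794000) = 0.8935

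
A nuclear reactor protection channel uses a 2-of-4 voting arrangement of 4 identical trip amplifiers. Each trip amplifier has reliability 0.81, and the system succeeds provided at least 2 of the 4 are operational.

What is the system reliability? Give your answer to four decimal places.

0.9765

R = Σ_{i=2}^{4} C(4,i) p^i (1−p)^{4−i} with p = 0.81
C(4,2)·0.81^2·0.19^2 = 0.142111
C(4,3)·0.81^3·0.19^1 = 0.403895
C(4,4)·0.81^4·0.19^0 = 0.430467
Sum = 0.9765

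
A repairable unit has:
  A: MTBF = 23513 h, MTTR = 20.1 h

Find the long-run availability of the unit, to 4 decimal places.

0.9991

A(A) = MTBF/(MTBF+MTTR) = 23513/(23513+20.1) = 0.9991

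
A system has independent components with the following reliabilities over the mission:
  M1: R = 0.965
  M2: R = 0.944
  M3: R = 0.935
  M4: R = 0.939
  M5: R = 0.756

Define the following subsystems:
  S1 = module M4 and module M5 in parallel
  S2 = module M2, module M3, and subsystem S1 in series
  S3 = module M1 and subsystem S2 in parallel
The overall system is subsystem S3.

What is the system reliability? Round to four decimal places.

Parallel (M4 and M5): 1 − (1 − 0.939000)(1 − 0.756000) = 0.985116
Series (M2, M3, and [0.985116]): 0.944000 × 0.935000 × 0.985116 = 0.869503
Parallel (M1 and [0.869503]): 1 − (1 − 0.965000)(1 − 0.869503) = 0.9954

0.9954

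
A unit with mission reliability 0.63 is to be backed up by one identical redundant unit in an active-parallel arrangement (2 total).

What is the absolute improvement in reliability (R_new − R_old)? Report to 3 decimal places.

0.233

R_before = 0.63
R_after = 1 − (1 − 0.63)^2 = 0.863
ΔR = 0.863 − 0.63 = 0.233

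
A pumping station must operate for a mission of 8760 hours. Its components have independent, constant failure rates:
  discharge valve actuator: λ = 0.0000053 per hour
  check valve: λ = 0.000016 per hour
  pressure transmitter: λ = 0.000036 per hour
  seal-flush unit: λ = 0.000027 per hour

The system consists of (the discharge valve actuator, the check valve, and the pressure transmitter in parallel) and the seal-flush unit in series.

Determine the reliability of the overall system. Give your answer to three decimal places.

R(discharge valve actuator) = exp(−0.0000053 × 8760) = 0.95463
R(check valve) = exp(−0.000016 × 8760) = 0.86922
R(pressure transmitter) = exp(−0.000036 × 8760) = 0.72953
R(seal-flush unit) = exp(−0.000027 × 8760) = 0.78937
Parallel (discharge valve actuator, check valve, and pressure transmitter): 1 − (1 − 0.95463)(1 − 0.86922)(1 − 0.72953) = 0.99840
Series ([0.99840] and seal-flush unit): 0.99840 × 0.78937 = 0.788

0.788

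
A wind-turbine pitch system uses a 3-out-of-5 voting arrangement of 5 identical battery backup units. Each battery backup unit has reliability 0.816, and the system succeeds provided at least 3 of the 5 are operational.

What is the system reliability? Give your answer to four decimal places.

R = Σ_{i=3}^{5} C(5,i) p^i (1−p)^{5−i} with p = 0.816
C(5,3)·0.816^3·0.184^2 = 0.183953
C(5,4)·0.816^4·0.184^1 = 0.407895
C(5,5)·0.816^5·0.184^0 = 0.361785
Sum = 0.9536

0.9536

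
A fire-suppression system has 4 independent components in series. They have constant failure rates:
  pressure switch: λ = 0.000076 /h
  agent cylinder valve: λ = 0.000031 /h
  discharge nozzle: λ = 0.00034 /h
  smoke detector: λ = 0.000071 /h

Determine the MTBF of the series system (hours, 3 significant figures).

Series of exponential components: λ_sys = Σ λ_i
λ_sys = 0.000076 + 0.000031 + 0.00034 + 0.000071 = 5.1800e-04 /h
MTBF = 1 / λ_sys = 1930 h

1930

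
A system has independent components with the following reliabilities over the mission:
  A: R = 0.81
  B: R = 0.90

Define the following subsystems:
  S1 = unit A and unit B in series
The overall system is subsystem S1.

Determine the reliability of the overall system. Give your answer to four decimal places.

0.7290

Series (A and B): 0.810000 × 0.900000 = 0.7290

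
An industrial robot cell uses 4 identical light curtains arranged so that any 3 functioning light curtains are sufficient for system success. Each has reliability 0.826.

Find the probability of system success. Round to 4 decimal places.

0.8577

R = Σ_{i=3}^{4} C(4,i) p^i (1−p)^{4−i} with p = 0.826
C(4,3)·0.826^3·0.174^1 = 0.392238
C(4,4)·0.826^4·0.174^0 = 0.465501
Sum = 0.8577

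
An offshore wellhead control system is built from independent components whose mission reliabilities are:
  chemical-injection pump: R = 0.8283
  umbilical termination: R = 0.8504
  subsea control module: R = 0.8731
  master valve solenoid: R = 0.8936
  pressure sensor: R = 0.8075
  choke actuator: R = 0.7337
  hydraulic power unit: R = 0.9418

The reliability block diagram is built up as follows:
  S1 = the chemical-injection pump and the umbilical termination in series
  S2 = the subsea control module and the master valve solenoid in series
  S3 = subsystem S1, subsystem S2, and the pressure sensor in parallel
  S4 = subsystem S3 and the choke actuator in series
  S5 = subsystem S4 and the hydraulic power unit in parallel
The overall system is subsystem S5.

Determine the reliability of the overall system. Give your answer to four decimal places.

0.9840

Series (chemical-injection pump and umbilical termination): 0.828300 × 0.850400 = 0.704386
Series (subsea control module and master valve solenoid): 0.873100 × 0.893600 = 0.780202
Parallel ([0.704386], [0.780202], and pressure sensor): 1 − (1 − 0.704386)(1 − 0.780202)(1 − 0.807500) = 0.987492
Series ([0.987492] and choke actuator): 0.987492 × 0.733700 = 0.724523
Parallel ([0.724523] and hydraulic power unit): 1 − (1 − 0.724523)(1 − 0.941800) = 0.9840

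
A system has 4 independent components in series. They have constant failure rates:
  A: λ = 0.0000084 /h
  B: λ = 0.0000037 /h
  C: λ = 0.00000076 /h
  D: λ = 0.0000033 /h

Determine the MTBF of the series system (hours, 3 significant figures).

61900

Series of exponential components: λ_sys = Σ λ_i
λ_sys = 0.0000084 + 0.0000037 + 0.00000076 + 0.0000033 = 1.6160e-05 /h
MTBF = 1 / λ_sys = 61900 h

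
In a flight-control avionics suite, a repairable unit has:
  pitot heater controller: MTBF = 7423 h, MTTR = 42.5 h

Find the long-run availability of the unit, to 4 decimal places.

A(pitot heater controller) = MTBF/(MTBF+MTTR) = 7423/(7423+42.5) = 0.9943

0.9943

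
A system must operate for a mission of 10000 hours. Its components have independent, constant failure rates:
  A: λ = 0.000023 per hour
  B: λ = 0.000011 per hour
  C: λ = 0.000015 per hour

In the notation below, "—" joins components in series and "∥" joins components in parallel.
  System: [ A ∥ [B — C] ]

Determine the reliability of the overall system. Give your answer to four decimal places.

0.9530

R(A) = exp(−0.000023 × 10000) = 0.794534
R(B) = exp(−0.000011 × 10000) = 0.895834
R(C) = exp(−0.000015 × 10000) = 0.860708
Series (B and C): 0.895834 × 0.860708 = 0.771051
Parallel (A and [0.771051]): 1 − (1 − 0.794534)(1 − 0.771051) = 0.9530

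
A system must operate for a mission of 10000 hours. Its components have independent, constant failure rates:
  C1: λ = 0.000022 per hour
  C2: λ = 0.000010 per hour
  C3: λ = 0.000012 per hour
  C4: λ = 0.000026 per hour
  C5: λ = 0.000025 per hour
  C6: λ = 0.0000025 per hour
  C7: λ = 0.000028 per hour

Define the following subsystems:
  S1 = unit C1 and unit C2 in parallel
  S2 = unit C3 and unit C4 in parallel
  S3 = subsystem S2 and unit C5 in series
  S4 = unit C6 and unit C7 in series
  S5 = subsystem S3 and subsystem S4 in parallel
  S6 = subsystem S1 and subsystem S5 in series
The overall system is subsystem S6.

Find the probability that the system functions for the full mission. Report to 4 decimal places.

R(C1) = exp(−0.000022 × 10000) = 0.802519
R(C2) = exp(−0.000010 × 10000) = 0.904837
R(C3) = exp(−0.000012 × 10000) = 0.886920
R(C4) = exp(−0.000026 × 10000) = 0.771052
R(C5) = exp(−0.000025 × 10000) = 0.778801
R(C6) = exp(−0.0000025 × 10000) = 0.975310
R(C7) = exp(−0.000028 × 10000) = 0.755784
Parallel (C1 and C2): 1 − (1 − 0.802519)(1 − 0.904837) = 0.981207
Parallel (C3 and C4): 1 − (1 − 0.886920)(1 − 0.771052) = 0.974111
Series ([0.974111] and C5): 0.974111 × 0.778801 = 0.758639
Series (C6 and C7): 0.975310 × 0.755784 = 0.737124
Parallel ([0.758639] and [0.737124]): 1 − (1 − 0.758639)(1 − 0.737124) = 0.936552
Series ([0.981207] and [0.936552]): 0.981207 × 0.936552 = 0.9190

0.9190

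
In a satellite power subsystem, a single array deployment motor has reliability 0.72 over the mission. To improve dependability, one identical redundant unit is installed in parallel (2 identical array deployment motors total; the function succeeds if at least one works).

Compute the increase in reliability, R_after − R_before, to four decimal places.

R_before = 0.72
R_after = 1 − (1 − 0.72)^2 = 0.9216
ΔR = 0.9216 − 0.72 = 0.2016

0.2016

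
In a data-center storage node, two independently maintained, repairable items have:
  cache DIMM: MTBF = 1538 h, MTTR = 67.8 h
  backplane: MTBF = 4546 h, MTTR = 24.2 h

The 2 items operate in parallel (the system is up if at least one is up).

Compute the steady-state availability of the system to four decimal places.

0.9998

A(cache DIMM) = MTBF/(MTBF+MTTR) = 1538/(1538+67.8) = 0.957778
A(backplane) = MTBF/(MTBF+MTTR) = 4546/(4546+24.2) = 0.994705
Parallel availability: 1 − (1 − 0.957778)(1 − 0.994705) = 0.9998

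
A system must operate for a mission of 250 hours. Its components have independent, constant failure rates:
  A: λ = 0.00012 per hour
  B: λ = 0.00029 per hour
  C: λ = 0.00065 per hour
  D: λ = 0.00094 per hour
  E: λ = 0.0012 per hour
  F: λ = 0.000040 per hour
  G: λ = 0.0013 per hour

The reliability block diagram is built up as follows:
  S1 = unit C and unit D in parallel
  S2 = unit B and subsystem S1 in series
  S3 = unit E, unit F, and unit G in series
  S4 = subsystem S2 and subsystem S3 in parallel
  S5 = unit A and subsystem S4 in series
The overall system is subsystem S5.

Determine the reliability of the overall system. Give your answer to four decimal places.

R(A) = exp(−0.00012 × 250) = 0.970446
R(B) = exp(−0.00029 × 250) = 0.930066
R(C) = exp(−0.00065 × 250) = 0.850016
R(D) = exp(−0.00094 × 250) = 0.790571
R(E) = exp(−0.0012 × 250) = 0.740818
R(F) = exp(−0.000040 × 250) = 0.990050
R(G) = exp(−0.0013 × 250) = 0.722527
Parallel (C and D): 1 − (1 − 0.850016)(1 − 0.790571) = 0.968589
Series (B and [0.968589]): 0.930066 × 0.968589 = 0.900852
Series (E, F, and G): 0.740818 × 0.990050 × 0.722527 = 0.529935
Parallel ([0.900852] and [0.529935]): 1 − (1 − 0.900852)(1 − 0.529935) = 0.953394
Series (A and [0.953394]): 0.970446 × 0.953394 = 0.9252

0.9252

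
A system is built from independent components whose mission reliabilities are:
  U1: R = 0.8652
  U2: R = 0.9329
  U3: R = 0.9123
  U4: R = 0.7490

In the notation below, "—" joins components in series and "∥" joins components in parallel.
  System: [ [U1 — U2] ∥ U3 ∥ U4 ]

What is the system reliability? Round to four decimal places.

0.9958

Series (U1 and U2): 0.865200 × 0.932900 = 0.807145
Parallel ([0.807145], U3, and U4): 1 − (1 − 0.807145)(1 − 0.912300)(1 − 0.749000) = 0.9958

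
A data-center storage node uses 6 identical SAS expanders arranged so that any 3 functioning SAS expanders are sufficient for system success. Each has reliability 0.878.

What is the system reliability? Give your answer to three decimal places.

R = Σ_{i=3}^{6} C(6,i) p^i (1−p)^{6−i} with p = 0.878
C(6,3)·0.878^3·0.122^3 = 0.02458
C(6,4)·0.878^4·0.122^2 = 0.13267
C(6,5)·0.878^5·0.122^1 = 0.38193
C(6,6)·0.878^6·0.122^0 = 0.45811
Sum = 0.997

0.997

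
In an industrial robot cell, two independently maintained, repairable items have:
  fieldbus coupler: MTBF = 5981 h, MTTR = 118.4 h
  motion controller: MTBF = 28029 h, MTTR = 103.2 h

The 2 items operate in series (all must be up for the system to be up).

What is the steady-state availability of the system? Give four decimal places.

0.9770

A(fieldbus coupler) = MTBF/(MTBF+MTTR) = 5981/(5981+118.4) = 0.980588
A(motion controller) = MTBF/(MTBF+MTTR) = 28029/(28029+103.2) = 0.996332
Series availability: 0.980588 × 0.996332 = 0.9770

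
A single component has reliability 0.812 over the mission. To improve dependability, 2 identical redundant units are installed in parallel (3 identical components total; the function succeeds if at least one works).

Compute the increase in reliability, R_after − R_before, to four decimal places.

0.1814

R_before = 0.812
R_after = 1 − (1 − 0.812)^3 = 0.9934
ΔR = 0.9934 − 0.812 = 0.1814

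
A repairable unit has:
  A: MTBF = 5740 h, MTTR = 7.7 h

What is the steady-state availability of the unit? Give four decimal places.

A(A) = MTBF/(MTBF+MTTR) = 5740/(5740+7.7) = 0.9987

0.9987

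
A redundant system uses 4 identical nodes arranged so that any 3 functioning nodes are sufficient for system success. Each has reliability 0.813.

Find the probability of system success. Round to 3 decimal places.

R = Σ_{i=3}^{4} C(4,i) p^i (1−p)^{4−i} with p = 0.813
C(4,3)·0.813^3·0.187^1 = 0.40195
C(4,4)·0.813^4·0.187^0 = 0.43688
Sum = 0.839

0.839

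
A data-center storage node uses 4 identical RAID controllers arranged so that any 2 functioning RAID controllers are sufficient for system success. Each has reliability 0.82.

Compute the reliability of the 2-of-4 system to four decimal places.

R = Σ_{i=2}^{4} C(4,i) p^i (1−p)^{4−i} with p = 0.82
C(4,2)·0.82^2·0.18^2 = 0.130715
C(4,3)·0.82^3·0.18^1 = 0.396985
C(4,4)·0.82^4·0.18^0 = 0.452122
Sum = 0.9798

0.9798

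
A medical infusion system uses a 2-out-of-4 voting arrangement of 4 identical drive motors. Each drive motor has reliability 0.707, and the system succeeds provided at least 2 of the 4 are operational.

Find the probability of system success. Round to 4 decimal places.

0.9215

R = Σ_{i=2}^{4} C(4,i) p^i (1−p)^{4−i} with p = 0.707
C(4,2)·0.707^2·0.293^2 = 0.257469
C(4,3)·0.707^3·0.293^1 = 0.414177
C(4,4)·0.707^4·0.293^0 = 0.249849
Sum = 0.9215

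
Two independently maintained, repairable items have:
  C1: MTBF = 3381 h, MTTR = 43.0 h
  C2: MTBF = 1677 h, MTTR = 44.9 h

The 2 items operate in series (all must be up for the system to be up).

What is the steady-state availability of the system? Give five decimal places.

A(C1) = MTBF/(MTBF+MTTR) = 3381/(3381+43.0) = 0.987442
A(C2) = MTBF/(MTBF+MTTR) = 1677/(1677+44.9) = 0.973924
Series availability: 0.987442 × 0.973924 = 0.96169

0.96169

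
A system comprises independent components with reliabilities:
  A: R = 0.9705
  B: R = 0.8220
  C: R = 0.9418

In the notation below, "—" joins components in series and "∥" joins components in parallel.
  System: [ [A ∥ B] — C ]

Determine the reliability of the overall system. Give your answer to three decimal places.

Parallel (A and B): 1 − (1 − 0.97050)(1 − 0.82200) = 0.99475
Series ([0.99475] and C): 0.99475 × 0.94180 = 0.937

0.937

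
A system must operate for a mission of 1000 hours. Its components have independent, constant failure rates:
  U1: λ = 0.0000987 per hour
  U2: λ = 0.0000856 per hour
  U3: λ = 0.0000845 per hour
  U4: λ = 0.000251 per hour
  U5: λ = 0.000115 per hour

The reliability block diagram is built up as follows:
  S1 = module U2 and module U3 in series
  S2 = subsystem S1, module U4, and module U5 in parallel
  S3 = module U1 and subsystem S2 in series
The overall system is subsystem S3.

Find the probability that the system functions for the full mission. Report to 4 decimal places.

0.9026

R(U1) = exp(−0.0000987 × 1000) = 0.906014
R(U2) = exp(−0.0000856 × 1000) = 0.917961
R(U3) = exp(−0.0000845 × 1000) = 0.918972
R(U4) = exp(−0.000251 × 1000) = 0.778022
R(U5) = exp(−0.000115 × 1000) = 0.891366
Series (U2 and U3): 0.917961 × 0.918972 = 0.843580
Parallel ([0.843580], U4, and U5): 1 − (1 − 0.843580)(1 − 0.778022)(1 − 0.891366) = 0.996228
Series (U1 and [0.996228]): 0.906014 × 0.996228 = 0.9026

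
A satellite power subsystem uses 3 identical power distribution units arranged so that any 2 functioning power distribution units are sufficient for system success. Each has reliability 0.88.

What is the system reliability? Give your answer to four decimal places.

R = Σ_{i=2}^{3} C(3,i) p^i (1−p)^{3−i} with p = 0.88
C(3,2)·0.88^2·0.12^1 = 0.278784
C(3,3)·0.88^3·0.12^0 = 0.681472
Sum = 0.9603

0.9603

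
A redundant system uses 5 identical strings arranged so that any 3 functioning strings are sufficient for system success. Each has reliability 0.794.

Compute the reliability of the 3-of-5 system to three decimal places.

R = Σ_{i=3}^{5} C(5,i) p^i (1−p)^{5−i} with p = 0.794
C(5,3)·0.794^3·0.206^2 = 0.21242
C(5,4)·0.794^4·0.206^1 = 0.40937
C(5,5)·0.794^5·0.206^0 = 0.31557
Sum = 0.937

0.937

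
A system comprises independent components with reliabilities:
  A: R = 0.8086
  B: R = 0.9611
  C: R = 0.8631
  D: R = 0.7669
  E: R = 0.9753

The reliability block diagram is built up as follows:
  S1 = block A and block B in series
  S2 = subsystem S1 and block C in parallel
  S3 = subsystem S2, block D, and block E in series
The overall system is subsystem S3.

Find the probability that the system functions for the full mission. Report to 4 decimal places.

Series (A and B): 0.808600 × 0.961100 = 0.777145
Parallel ([0.777145] and C): 1 − (1 − 0.777145)(1 − 0.863100) = 0.969491
Series ([0.969491], D, and E): 0.969491 × 0.766900 × 0.975300 = 0.7251

0.7251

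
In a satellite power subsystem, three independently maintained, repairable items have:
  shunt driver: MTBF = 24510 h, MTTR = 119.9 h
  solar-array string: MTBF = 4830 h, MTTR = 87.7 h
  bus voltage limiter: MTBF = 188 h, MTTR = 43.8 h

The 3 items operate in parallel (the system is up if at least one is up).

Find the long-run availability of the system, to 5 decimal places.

0.99998

A(shunt driver) = MTBF/(MTBF+MTTR) = 24510/(24510+119.9) = 0.995132
A(solar-array string) = MTBF/(MTBF+MTTR) = 4830/(4830+87.7) = 0.982166
A(bus voltage limiter) = MTBF/(MTBF+MTTR) = 188/(188+43.8) = 0.811044
Parallel availability: 1 − (1 − 0.995132)(1 − 0.982166)(1 − 0.811044) = 0.99998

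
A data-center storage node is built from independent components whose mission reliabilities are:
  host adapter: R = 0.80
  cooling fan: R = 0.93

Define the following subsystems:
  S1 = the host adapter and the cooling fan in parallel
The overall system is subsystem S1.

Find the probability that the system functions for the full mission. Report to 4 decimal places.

Parallel (host adapter and cooling fan): 1 − (1 − 0.800000)(1 − 0.930000) = 0.9860

0.9860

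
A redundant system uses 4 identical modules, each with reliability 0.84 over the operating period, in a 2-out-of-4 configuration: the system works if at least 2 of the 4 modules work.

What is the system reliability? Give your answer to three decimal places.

0.986

R = Σ_{i=2}^{4} C(4,i) p^i (1−p)^{4−i} with p = 0.84
C(4,2)·0.84^2·0.16^2 = 0.10838
C(4,3)·0.84^3·0.16^1 = 0.37933
C(4,4)·0.84^4·0.16^0 = 0.49787
Sum = 0.986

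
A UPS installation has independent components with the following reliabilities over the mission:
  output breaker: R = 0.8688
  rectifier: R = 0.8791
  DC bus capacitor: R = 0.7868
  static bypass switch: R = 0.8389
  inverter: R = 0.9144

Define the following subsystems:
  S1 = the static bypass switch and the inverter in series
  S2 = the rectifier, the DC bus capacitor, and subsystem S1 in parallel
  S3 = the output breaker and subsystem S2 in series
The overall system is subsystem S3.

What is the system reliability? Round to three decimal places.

0.864

Series (static bypass switch and inverter): 0.83890 × 0.91440 = 0.76709
Parallel (rectifier, DC bus capacitor, and [0.76709]): 1 − (1 − 0.87910)(1 − 0.78680)(1 − 0.76709) = 0.99400
Series (output breaker and [0.99400]): 0.86880 × 0.99400 = 0.864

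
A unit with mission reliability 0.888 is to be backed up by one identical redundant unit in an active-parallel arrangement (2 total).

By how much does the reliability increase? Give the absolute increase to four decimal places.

R_before = 0.888
R_after = 1 − (1 − 0.888)^2 = 0.9875
ΔR = 0.9875 − 0.888 = 0.0995

0.0995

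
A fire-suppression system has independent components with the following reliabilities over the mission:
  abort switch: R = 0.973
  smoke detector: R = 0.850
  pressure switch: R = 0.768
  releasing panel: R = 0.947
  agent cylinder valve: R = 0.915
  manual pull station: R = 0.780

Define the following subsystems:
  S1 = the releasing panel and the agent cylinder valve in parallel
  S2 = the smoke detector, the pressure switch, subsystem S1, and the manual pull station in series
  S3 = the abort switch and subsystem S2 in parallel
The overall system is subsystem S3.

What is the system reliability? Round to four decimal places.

0.9867

Parallel (releasing panel and agent cylinder valve): 1 − (1 − 0.947000)(1 − 0.915000) = 0.995495
Series (smoke detector, pressure switch, [0.995495], and manual pull station): 0.850000 × 0.768000 × 0.995495 × 0.780000 = 0.506890
Parallel (abort switch and [0.506890]): 1 − (1 − 0.973000)(1 − 0.506890) = 0.9867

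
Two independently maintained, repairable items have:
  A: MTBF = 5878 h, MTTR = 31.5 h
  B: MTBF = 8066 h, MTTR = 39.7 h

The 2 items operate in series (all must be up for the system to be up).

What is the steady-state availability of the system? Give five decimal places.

A(A) = MTBF/(MTBF+MTTR) = 5878/(5878+31.5) = 0.994670
A(B) = MTBF/(MTBF+MTTR) = 8066/(8066+39.7) = 0.995102
Series availability: 0.994670 × 0.995102 = 0.98980

0.98980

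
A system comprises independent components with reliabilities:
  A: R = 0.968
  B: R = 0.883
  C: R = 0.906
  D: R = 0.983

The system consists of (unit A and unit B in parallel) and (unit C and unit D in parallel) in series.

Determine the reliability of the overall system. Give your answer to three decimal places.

Parallel (A and B): 1 − (1 − 0.96800)(1 − 0.88300) = 0.99626
Parallel (C and D): 1 − (1 − 0.90600)(1 − 0.98300) = 0.99840
Series ([0.99626] and [0.99840]): 0.99626 × 0.99840 = 0.995

0.995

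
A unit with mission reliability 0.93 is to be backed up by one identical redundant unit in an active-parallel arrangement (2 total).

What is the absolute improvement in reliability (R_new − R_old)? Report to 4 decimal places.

0.0651

R_before = 0.93
R_after = 1 − (1 − 0.93)^2 = 0.9951
ΔR = 0.9951 − 0.93 = 0.0651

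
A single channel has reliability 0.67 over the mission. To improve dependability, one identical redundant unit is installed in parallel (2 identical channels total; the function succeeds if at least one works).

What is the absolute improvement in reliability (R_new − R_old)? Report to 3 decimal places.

R_before = 0.67
R_after = 1 − (1 − 0.67)^2 = 0.891
ΔR = 0.891 − 0.67 = 0.221

0.221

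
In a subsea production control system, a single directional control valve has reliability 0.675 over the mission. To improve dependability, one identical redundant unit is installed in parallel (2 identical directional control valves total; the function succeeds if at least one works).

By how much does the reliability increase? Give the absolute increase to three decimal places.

R_before = 0.675
R_after = 1 − (1 − 0.675)^2 = 0.894
ΔR = 0.894 − 0.675 = 0.219

0.219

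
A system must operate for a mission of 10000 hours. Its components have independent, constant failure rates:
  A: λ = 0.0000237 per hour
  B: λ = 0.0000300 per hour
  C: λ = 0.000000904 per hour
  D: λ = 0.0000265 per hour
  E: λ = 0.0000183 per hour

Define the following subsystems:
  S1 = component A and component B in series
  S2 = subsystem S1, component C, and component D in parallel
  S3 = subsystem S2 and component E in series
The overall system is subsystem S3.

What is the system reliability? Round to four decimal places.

R(A) = exp(−0.0000237 × 10000) = 0.788991
R(B) = exp(−0.0000300 × 10000) = 0.740818
R(C) = exp(−0.000000904 × 10000) = 0.991001
R(D) = exp(−0.0000265 × 10000) = 0.767206
R(E) = exp(−0.0000183 × 10000) = 0.832768
Series (A and B): 0.788991 × 0.740818 = 0.584499
Parallel ([0.584499], C, and D): 1 − (1 − 0.584499)(1 − 0.991001)(1 − 0.767206) = 0.999130
Series ([0.999130] and E): 0.999130 × 0.832768 = 0.8320

0.8320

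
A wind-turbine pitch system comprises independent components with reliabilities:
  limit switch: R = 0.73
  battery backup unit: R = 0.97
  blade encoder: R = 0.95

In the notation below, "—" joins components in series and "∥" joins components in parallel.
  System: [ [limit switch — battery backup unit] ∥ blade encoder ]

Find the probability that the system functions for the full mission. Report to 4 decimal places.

Series (limit switch and battery backup unit): 0.730000 × 0.970000 = 0.708100
Parallel ([0.708100] and blade encoder): 1 − (1 − 0.708100)(1 − 0.950000) = 0.9854

0.9854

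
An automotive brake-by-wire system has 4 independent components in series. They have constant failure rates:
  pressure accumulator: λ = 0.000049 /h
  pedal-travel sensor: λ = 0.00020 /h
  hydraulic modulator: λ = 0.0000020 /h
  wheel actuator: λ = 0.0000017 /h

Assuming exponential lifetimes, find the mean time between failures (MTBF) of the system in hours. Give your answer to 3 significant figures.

Series of exponential components: λ_sys = Σ λ_i
λ_sys = 0.000049 + 0.00020 + 0.0000020 + 0.0000017 = 2.5270e-04 /h
MTBF = 1 / λ_sys = 3960 h

3960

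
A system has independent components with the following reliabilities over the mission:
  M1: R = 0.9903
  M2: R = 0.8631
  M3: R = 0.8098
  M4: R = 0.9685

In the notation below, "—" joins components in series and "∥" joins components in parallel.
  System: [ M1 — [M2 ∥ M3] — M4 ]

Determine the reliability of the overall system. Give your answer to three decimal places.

0.934

Parallel (M2 and M3): 1 − (1 − 0.86310)(1 − 0.80980) = 0.97396
Series (M1, [0.97396], and M4): 0.99030 × 0.97396 × 0.96850 = 0.934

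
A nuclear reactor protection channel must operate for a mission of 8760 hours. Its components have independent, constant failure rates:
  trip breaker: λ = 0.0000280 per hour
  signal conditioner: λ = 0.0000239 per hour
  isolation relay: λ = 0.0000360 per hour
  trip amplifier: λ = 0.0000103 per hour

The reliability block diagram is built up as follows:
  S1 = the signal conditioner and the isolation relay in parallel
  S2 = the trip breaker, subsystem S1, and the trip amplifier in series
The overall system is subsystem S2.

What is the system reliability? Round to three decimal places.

R(trip breaker) = exp(−0.0000280 × 8760) = 0.78249
R(signal conditioner) = exp(−0.0000239 × 8760) = 0.81110
R(isolation relay) = exp(−0.0000360 × 8760) = 0.72953
R(trip amplifier) = exp(−0.0000103 × 8760) = 0.91372
Parallel (signal conditioner and isolation relay): 1 − (1 − 0.81110)(1 − 0.72953) = 0.94891
Series (trip breaker, [0.94891], and trip amplifier): 0.78249 × 0.94891 × 0.91372 = 0.678

0.678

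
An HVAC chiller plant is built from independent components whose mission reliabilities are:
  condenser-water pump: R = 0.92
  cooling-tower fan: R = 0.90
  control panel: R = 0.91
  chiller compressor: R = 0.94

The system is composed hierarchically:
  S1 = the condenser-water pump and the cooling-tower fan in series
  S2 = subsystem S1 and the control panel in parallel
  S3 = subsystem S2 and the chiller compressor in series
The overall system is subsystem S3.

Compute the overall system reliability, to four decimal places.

0.9254

Series (condenser-water pump and cooling-tower fan): 0.920000 × 0.900000 = 0.828000
Parallel ([0.828000] and control panel): 1 − (1 − 0.828000)(1 − 0.910000) = 0.984520
Series ([0.984520] and chiller compressor): 0.984520 × 0.940000 = 0.9254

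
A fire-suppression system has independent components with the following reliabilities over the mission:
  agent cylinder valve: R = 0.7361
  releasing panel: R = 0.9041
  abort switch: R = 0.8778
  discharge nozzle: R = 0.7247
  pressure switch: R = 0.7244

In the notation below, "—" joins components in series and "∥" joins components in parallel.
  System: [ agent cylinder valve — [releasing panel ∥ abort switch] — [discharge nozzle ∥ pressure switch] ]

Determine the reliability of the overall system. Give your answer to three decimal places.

0.672

Parallel (releasing panel and abort switch): 1 − (1 − 0.90410)(1 − 0.87780) = 0.98828
Parallel (discharge nozzle and pressure switch): 1 − (1 − 0.72470)(1 − 0.72440) = 0.92413
Series (agent cylinder valve, [0.98828], and [0.92413]): 0.73610 × 0.98828 × 0.92413 = 0.672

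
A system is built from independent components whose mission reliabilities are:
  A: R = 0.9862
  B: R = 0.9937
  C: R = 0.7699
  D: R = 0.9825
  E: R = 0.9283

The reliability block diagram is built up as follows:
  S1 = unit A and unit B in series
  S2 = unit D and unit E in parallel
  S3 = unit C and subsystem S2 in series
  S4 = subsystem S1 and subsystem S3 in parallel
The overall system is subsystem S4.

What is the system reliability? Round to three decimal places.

0.995

Series (A and B): 0.98620 × 0.99370 = 0.97999
Parallel (D and E): 1 − (1 − 0.98250)(1 − 0.92830) = 0.99875
Series (C and [0.99875]): 0.76990 × 0.99875 = 0.76894
Parallel ([0.97999] and [0.76894]): 1 − (1 − 0.97999)(1 − 0.76894) = 0.995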